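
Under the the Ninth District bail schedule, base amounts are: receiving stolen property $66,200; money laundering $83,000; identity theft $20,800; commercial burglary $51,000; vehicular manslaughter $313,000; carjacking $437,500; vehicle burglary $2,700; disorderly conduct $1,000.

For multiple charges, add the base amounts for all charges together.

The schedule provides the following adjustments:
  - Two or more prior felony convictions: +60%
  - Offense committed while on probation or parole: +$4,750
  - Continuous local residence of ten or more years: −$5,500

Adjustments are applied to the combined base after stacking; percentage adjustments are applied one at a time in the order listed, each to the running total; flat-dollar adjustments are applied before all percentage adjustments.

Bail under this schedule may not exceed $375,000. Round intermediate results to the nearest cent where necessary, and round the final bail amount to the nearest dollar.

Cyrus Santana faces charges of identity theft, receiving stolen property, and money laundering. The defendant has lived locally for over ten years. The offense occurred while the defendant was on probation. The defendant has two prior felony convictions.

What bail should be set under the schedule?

$270,800

Base amounts from the schedule: identity theft $20,800; receiving stolen property $66,200; money laundering $83,000.
Stacking rule: sum of all bases. $20,800 + $66,200 + $83,000 = $170,000.
Offense committed while on probation or parole (+$4,750 flat): $170,000 + $4,750 = $174,750.
Continuous local residence of ten or more years (−$5,500 flat): $174,750 − $5,500 = $169,250.
Two or more prior felony convictions (+60%): $169,250 × 1.6 = $270,800.
$270,800 is within the $375,000 maximum.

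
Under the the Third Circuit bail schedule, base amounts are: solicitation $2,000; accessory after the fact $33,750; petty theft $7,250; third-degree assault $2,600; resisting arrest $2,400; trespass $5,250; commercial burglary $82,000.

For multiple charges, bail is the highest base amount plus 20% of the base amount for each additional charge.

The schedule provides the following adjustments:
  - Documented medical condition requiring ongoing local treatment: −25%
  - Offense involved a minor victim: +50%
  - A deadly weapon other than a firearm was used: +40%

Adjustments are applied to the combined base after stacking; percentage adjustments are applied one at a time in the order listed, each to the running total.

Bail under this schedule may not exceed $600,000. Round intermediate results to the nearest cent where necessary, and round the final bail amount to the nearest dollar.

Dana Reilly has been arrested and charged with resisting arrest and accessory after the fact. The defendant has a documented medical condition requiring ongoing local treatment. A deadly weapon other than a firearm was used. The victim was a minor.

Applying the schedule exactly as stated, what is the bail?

Base amounts from the schedule: resisting arrest $2,400; accessory after the fact $33,750.
Stacking rule: highest base plus 20% of each additional charge. Highest is accessory after the fact at $33,750. Additional: $2,400 × 20% = $480. Combined base = $33,750 + $480 = $34,230.
Documented medical condition requiring ongoing local treatment (−25%): $34,230 × 0.75 = $25,672.50.
Offense involved a minor victim (+50%): $25,672.50 × 1.5 = $38,508.75.
A deadly weapon other than a firearm was used (+40%): $38,508.75 × 1.4 = $53,912.25.
$53,912.25 is within the $600,000 maximum.
Rounded to the nearest dollar: $53,912.

$53,912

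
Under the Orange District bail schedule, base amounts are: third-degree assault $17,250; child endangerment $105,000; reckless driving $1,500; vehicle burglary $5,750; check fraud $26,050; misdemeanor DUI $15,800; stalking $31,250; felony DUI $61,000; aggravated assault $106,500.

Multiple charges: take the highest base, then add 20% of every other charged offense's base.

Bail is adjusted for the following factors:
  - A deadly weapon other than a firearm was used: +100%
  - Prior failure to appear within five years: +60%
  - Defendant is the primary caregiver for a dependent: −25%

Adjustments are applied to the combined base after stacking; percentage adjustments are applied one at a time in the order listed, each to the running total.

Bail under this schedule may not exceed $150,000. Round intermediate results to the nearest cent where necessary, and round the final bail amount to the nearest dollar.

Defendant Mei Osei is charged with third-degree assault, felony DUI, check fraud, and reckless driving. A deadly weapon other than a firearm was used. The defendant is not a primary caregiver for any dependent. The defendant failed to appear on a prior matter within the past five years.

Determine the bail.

Base amounts from the schedule: third-degree assault $17,250; felony DUI $61,000; check fraud $26,050; reckless driving $1,500.
Stacking rule: highest base plus 20% of each additional charge. Highest is felony DUI at $61,000. Additional: $17,250 × 20% = $3,450; $26,050 × 20% = $5,210; $1,500 × 20% = $300. Combined base = $61,000 + $8,960 = $69,960.
A deadly weapon other than a firearm was used (+100%): $69,960 × 2 = $139,920.
Prior failure to appear within five years (+60%): $139,920 × 1.6 = $223,872.
Result $223,872 exceeds the maximum of $150,000; bail is capped at $150,000.

$150,000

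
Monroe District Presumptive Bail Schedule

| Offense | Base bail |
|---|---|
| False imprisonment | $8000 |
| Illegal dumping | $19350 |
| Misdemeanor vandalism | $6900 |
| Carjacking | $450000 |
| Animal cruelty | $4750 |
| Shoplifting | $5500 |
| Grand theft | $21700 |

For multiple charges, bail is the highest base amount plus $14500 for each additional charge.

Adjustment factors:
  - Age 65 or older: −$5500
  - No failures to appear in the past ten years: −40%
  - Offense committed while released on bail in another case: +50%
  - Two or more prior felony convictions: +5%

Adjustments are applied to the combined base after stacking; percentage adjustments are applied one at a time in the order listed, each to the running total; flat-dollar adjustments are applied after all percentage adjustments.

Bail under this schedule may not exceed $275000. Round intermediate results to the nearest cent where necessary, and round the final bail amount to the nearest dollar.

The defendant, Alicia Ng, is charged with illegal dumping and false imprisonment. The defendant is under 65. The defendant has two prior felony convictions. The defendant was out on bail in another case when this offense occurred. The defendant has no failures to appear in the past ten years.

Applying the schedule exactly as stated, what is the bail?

$31988

Base amounts from the schedule: illegal dumping $19350; false imprisonment $8000.
Stacking rule: highest base plus $14500 per additional charge. Highest is illegal dumping at $19350; 1 additional charge → +$14500. Combined base = $33850.
No failures to appear in the past ten years (−40%): $33850 × 0.6 = $20310.
Offense committed while released on bail in another case (+50%): $20310 × 1.5 = $30465.
Two or more prior felony convictions (+5%): $30465 × 1.05 = $31988.25.
$31988.25 is within the $275000 maximum.
Rounded to the nearest dollar: $31988.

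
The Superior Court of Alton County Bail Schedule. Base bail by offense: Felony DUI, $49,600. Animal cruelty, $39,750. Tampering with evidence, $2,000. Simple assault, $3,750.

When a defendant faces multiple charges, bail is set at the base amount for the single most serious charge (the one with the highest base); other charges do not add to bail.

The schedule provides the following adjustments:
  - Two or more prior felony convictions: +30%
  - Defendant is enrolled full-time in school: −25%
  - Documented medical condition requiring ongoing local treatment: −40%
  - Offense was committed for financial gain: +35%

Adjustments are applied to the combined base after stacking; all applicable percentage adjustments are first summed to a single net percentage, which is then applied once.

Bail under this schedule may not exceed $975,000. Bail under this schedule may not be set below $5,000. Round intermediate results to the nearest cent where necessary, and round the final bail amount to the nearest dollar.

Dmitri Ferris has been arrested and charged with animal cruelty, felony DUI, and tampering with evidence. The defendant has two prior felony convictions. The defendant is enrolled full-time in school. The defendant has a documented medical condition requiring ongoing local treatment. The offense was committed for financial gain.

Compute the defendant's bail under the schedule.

$49,600

Base amounts from the schedule: animal cruelty $39,750; felony DUI $49,600; tampering with evidence $2,000.
Stacking rule: use the highest base only. Highest is felony DUI at $49,600. Combined base = $49,600.
Net percentage adjustment: +30% −25% −40% +35% = +0%. $49,600 × 1 = $49,600.
$49,600 is within the $975,000 maximum.
$49,600 is at or above the $5,000 minimum.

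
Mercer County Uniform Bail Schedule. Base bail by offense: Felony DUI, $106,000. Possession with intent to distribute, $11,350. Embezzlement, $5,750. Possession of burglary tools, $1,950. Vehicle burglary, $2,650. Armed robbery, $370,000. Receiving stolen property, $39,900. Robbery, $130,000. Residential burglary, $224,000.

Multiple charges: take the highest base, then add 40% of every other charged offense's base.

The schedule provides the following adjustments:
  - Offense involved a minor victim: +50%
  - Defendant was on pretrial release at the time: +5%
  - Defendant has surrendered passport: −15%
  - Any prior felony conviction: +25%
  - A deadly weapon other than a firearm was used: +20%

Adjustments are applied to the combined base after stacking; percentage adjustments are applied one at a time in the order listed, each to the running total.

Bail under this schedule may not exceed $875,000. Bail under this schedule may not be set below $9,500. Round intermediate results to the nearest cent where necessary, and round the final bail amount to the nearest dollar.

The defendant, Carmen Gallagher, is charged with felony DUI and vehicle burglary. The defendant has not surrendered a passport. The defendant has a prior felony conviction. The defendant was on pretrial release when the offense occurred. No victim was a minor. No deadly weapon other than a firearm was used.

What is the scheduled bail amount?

$140,516

Base amounts from the schedule: felony DUI $106,000; vehicle burglary $2,650.
Stacking rule: highest base plus 40% of each additional charge. Highest is felony DUI at $106,000. Additional: $2,650 × 40% = $1,060. Combined base = $106,000 + $1,060 = $107,060.
Defendant was on pretrial release at the time (+5%): $107,060 × 1.05 = $112,413.
Any prior felony conviction (+25%): $112,413 × 1.25 = $140,516.25.
$140,516.25 is within the $875,000 maximum.
$140,516.25 is at or above the $9,500 minimum.
Rounded to the nearest dollar: $140,516.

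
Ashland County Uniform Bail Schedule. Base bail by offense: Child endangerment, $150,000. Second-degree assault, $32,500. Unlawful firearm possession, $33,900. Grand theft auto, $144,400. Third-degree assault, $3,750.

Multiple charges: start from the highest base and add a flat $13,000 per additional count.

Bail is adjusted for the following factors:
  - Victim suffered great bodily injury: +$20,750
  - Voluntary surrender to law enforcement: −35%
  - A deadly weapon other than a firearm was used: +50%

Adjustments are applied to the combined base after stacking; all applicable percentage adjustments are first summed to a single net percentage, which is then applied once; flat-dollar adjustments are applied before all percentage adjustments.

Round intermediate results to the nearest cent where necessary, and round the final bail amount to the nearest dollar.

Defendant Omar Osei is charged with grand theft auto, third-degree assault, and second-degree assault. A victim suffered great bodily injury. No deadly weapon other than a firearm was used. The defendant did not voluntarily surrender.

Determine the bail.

$191,150

Base amounts from the schedule: grand theft auto $144,400; third-degree assault $3,750; second-degree assault $32,500.
Stacking rule: highest base plus $13,000 per additional charge. Highest is grand theft auto at $144,400; 2 additional charges → +$26,000. Combined base = $170,400.
Victim suffered great bodily injury (+$20,750 flat): $170,400 + $20,750 = $191,150.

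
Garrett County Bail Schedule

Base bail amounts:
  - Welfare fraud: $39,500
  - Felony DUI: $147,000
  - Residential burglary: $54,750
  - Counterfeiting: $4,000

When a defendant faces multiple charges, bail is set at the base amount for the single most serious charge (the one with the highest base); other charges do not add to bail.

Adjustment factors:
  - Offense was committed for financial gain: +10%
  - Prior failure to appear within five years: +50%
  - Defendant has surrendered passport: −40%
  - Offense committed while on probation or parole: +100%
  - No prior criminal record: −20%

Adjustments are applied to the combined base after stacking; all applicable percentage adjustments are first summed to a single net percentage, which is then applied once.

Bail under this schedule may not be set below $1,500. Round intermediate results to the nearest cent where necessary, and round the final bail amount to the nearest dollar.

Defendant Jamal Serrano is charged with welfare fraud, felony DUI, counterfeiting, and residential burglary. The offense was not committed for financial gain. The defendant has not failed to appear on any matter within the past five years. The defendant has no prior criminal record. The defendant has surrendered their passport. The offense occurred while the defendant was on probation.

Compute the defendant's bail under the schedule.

$205,800

Base amounts from the schedule: welfare fraud $39,500; felony DUI $147,000; counterfeiting $4,000; residential burglary $54,750.
Stacking rule: use the highest base only. Highest is felony DUI at $147,000. Combined base = $147,000.
Net percentage adjustment: −40% +100% −20% = +40%. $147,000 × 1.4 = $205,800.
$205,800 is at or above the $1,500 minimum.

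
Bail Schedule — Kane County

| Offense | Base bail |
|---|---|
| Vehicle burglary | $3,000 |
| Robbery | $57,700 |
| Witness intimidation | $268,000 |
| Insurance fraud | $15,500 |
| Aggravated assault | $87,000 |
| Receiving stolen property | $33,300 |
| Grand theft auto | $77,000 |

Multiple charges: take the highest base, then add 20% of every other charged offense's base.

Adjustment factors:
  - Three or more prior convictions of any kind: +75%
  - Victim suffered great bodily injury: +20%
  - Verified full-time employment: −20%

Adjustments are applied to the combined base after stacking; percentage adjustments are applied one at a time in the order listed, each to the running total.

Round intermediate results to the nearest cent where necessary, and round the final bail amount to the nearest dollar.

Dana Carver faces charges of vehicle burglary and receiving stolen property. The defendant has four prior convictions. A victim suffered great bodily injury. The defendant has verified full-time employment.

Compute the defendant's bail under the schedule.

Base amounts from the schedule: vehicle burglary $3,000; receiving stolen property $33,300.
Stacking rule: highest base plus 20% of each additional charge. Highest is receiving stolen property at $33,300. Additional: $3,000 × 20% = $600. Combined base = $33,300 + $600 = $33,900.
Three or more prior convictions of any kind (+75%): $33,900 × 1.75 = $59,325.
Victim suffered great bodily injury (+20%): $59,325 × 1.2 = $71,190.
Verified full-time employment (−20%): $71,190 × 0.8 = $56,952.

$56,952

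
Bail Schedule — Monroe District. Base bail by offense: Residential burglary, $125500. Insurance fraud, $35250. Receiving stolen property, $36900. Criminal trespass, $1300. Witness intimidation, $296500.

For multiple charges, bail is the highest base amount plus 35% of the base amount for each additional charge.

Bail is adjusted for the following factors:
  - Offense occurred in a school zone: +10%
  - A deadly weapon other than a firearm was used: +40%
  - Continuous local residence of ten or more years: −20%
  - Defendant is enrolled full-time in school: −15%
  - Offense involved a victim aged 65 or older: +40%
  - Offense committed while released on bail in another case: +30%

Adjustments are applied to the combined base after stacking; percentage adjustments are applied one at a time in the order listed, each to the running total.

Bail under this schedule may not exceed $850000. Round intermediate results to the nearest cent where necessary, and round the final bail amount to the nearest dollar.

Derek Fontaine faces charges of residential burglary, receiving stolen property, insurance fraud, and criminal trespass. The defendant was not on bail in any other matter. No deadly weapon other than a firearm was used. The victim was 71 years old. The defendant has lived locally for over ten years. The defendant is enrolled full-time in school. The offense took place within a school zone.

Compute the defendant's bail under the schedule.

$158344

Base amounts from the schedule: residential burglary $125500; receiving stolen property $36900; insurance fraud $35250; criminal trespass $1300.
Stacking rule: highest base plus 35% of each additional charge. Highest is residential burglary at $125500. Additional: $36900 × 35% = $12915; $35250 × 35% = $12337.50; $1300 × 35% = $455. Combined base = $125500 + $25707.50 = $151207.50.
Offense occurred in a school zone (+10%): $151207.50 × 1.1 = $166328.25.
Continuous local residence of ten or more years (−20%): $166328.25 × 0.8 = $133062.60.
Defendant is enrolled full-time in school (−15%): $133062.60 × 0.85 = $113103.21.
Offense involved a victim aged 65 or older (+40%): $113103.21 × 1.4 = $158344.49.
$158344.49 is within the $850000 maximum.
Rounded to the nearest dollar: $158344.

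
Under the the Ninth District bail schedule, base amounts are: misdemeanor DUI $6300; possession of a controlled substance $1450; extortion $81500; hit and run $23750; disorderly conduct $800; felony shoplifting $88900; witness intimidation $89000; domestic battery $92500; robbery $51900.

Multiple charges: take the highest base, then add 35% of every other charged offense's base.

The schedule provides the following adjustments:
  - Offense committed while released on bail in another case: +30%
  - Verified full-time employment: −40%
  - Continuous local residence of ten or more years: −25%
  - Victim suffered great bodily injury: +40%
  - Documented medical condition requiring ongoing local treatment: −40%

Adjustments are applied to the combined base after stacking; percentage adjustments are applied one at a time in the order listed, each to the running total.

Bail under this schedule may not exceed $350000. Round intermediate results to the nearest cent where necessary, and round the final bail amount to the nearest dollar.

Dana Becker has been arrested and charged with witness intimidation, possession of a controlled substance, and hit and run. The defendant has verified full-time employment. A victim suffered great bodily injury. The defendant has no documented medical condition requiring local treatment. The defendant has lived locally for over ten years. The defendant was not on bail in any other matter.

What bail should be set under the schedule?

$61627

Base amounts from the schedule: witness intimidation $89000; possession of a controlled substance $1450; hit and run $23750.
Stacking rule: highest base plus 35% of each additional charge. Highest is witness intimidation at $89000. Additional: $1450 × 35% = $507.50; $23750 × 35% = $8312.50. Combined base = $89000 + $8820 = $97820.
Verified full-time employment (−40%): $97820 × 0.6 = $58692.
Continuous local residence of ten or more years (−25%): $58692 × 0.75 = $44019.
Victim suffered great bodily injury (+40%): $44019 × 1.4 = $61626.60.
$61626.60 is within the $350000 maximum.
Rounded to the nearest dollar: $61627.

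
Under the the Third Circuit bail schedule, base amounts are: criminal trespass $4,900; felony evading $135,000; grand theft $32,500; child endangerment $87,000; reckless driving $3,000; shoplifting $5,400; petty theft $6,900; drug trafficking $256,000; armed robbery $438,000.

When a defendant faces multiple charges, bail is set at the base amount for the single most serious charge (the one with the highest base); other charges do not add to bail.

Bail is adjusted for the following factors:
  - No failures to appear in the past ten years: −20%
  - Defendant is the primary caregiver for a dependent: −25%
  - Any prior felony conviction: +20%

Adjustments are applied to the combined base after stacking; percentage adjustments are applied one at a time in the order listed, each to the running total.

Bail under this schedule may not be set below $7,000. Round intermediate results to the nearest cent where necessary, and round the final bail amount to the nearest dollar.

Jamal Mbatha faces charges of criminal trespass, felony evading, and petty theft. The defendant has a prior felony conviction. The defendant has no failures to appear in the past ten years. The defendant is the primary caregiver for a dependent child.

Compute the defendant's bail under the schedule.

Base amounts from the schedule: criminal trespass $4,900; felony evading $135,000; petty theft $6,900.
Stacking rule: use the highest base only. Highest is felony evading at $135,000. Combined base = $135,000.
No failures to appear in the past ten years (−20%): $135,000 × 0.8 = $108,000.
Defendant is the primary caregiver for a dependent (−25%): $108,000 × 0.75 = $81,000.
Any prior felony conviction (+20%): $81,000 × 1.2 = $97,200.
$97,200 is at or above the $7,000 minimum.

$97,200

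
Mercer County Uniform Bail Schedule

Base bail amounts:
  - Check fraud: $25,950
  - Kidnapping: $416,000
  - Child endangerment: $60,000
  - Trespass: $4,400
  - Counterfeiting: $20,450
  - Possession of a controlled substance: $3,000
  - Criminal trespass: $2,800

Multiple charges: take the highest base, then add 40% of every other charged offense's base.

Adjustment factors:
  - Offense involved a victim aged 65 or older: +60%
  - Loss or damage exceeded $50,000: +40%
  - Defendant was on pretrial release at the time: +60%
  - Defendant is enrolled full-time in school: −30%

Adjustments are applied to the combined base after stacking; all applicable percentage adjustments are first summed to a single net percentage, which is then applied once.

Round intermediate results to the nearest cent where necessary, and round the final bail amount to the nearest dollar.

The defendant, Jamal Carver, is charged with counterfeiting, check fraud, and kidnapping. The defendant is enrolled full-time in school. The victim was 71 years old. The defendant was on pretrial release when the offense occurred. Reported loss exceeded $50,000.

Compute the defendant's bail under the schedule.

$999,488

Base amounts from the schedule: counterfeiting $20,450; check fraud $25,950; kidnapping $416,000.
Stacking rule: highest base plus 40% of each additional charge. Highest is kidnapping at $416,000. Additional: $20,450 × 40% = $8,180; $25,950 × 40% = $10,380. Combined base = $416,000 + $18,560 = $434,560.
Net percentage adjustment: +60% +40% +60% −30% = +130%. $434,560 × 2.3 = $999,488.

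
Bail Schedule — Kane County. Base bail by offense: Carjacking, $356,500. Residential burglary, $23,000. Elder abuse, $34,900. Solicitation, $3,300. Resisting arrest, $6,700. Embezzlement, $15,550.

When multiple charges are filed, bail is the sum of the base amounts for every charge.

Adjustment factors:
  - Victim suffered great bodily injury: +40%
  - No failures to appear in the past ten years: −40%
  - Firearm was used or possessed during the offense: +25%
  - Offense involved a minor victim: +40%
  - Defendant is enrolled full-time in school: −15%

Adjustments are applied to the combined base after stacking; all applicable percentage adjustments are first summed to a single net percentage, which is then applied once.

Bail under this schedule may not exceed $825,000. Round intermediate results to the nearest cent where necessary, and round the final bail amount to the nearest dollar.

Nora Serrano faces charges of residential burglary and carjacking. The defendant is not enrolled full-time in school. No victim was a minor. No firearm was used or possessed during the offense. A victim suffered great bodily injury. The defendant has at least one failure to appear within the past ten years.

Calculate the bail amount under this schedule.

$531,300

Base amounts from the schedule: residential burglary $23,000; carjacking $356,500.
Stacking rule: sum of all bases. $23,000 + $356,500 = $379,500.
Victim suffered great bodily injury (+40%): $379,500 × 1.4 = $531,300.
$531,300 is within the $825,000 maximum.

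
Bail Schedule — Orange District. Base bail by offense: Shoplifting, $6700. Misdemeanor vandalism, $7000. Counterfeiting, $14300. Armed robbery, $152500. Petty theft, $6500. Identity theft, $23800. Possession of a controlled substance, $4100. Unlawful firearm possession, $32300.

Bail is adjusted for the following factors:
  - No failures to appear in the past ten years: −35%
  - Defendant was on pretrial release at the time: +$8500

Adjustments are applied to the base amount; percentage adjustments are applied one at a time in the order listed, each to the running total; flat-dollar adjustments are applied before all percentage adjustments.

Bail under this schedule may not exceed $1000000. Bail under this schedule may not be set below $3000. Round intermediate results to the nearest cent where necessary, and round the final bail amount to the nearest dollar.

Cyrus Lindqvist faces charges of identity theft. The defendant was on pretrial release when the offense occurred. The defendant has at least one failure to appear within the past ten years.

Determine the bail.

Base amounts from the schedule: identity theft $23800.
Single charge. Combined base = $23800.
Defendant was on pretrial release at the time (+$8500 flat): $23800 + $8500 = $32300.
$32300 is within the $1000000 maximum.
$32300 is at or above the $3000 minimum.

$32300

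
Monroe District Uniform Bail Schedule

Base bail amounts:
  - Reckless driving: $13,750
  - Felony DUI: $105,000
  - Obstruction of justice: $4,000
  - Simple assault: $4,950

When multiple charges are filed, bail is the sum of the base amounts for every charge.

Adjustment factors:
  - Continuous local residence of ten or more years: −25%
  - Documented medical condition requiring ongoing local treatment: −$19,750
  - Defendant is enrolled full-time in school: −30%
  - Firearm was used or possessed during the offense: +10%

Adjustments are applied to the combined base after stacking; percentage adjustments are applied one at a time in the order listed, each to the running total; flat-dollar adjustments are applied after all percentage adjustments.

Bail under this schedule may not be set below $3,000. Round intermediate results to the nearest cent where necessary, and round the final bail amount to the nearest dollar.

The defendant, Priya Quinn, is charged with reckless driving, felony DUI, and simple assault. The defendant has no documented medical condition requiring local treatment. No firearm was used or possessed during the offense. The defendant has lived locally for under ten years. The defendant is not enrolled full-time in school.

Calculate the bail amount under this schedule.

$123,700

Base amounts from the schedule: reckless driving $13,750; felony DUI $105,000; simple assault $4,950.
Stacking rule: sum of all bases. $13,750 + $105,000 + $4,950 = $123,700.
No adjustment factors apply to this defendant.
$123,700 is at or above the $3,000 minimum.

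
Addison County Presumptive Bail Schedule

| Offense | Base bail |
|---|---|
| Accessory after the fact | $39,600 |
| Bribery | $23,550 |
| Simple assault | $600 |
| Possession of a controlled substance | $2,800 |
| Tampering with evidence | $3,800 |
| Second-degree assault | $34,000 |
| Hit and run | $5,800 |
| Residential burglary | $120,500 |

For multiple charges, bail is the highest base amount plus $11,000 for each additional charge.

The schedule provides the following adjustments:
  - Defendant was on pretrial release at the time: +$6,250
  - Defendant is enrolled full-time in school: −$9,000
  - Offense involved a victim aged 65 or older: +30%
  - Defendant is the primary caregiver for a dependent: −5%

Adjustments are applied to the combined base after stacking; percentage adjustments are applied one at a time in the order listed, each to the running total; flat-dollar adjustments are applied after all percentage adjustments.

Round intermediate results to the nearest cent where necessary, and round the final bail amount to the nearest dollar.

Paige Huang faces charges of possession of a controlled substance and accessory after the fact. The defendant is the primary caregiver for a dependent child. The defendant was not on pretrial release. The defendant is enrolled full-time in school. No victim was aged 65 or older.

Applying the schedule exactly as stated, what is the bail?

Base amounts from the schedule: possession of a controlled substance $2,800; accessory after the fact $39,600.
Stacking rule: highest base plus $11,000 per additional charge. Highest is accessory after the fact at $39,600; 1 additional charge → +$11,000. Combined base = $50,600.
Defendant is the primary caregiver for a dependent (−5%): $50,600 × 0.95 = $48,070.
Defendant is enrolled full-time in school (−$9,000 flat): $48,070 − $9,000 = $39,070.

$39,070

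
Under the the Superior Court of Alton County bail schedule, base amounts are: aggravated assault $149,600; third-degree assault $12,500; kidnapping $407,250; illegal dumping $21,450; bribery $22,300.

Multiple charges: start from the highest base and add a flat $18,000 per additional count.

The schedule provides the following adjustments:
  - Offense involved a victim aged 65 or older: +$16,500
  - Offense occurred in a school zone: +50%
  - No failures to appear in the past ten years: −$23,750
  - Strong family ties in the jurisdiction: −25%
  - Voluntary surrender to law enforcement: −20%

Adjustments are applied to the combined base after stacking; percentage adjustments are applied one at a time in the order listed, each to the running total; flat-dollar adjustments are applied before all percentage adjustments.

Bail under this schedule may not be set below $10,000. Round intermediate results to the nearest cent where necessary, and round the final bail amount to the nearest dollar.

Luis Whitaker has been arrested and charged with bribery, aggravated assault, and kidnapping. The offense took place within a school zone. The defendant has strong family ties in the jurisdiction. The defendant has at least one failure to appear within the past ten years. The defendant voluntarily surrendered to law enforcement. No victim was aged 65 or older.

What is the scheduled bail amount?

Base amounts from the schedule: bribery $22,300; aggravated assault $149,600; kidnapping $407,250.
Stacking rule: highest base plus $18,000 per additional charge. Highest is kidnapping at $407,250; 2 additional charges → +$36,000. Combined base = $443,250.
Offense occurred in a school zone (+50%): $443,250 × 1.5 = $664,875.
Strong family ties in the jurisdiction (−25%): $664,875 × 0.75 = $498,656.25.
Voluntary surrender to law enforcement (−20%): $498,656.25 × 0.8 = $398,925.
$398,925 is at or above the $10,000 minimum.

$398,925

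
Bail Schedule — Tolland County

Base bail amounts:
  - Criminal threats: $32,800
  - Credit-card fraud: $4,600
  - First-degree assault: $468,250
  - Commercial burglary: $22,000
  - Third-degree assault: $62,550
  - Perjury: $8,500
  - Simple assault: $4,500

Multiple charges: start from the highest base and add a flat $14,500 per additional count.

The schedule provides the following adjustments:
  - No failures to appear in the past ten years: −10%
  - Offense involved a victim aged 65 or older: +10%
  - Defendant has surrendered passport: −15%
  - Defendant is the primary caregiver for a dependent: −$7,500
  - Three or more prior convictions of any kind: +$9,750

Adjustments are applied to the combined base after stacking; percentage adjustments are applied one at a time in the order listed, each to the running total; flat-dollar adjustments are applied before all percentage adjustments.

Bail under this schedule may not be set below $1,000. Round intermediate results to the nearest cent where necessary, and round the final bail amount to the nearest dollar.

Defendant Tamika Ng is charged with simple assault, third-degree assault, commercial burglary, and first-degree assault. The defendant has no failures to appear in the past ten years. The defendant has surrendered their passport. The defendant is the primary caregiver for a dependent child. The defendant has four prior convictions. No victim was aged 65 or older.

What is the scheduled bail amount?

Base amounts from the schedule: simple assault $4,500; third-degree assault $62,550; commercial burglary $22,000; first-degree assault $468,250.
Stacking rule: highest base plus $14,500 per additional charge. Highest is first-degree assault at $468,250; 3 additional charges → +$43,500. Combined base = $511,750.
Defendant is the primary caregiver for a dependent (−$7,500 flat): $511,750 − $7,500 = $504,250.
Three or more prior convictions of any kind (+$9,750 flat): $504,250 + $9,750 = $514,000.
No failures to appear in the past ten years (−10%): $514,000 × 0.9 = $462,600.
Defendant has surrendered passport (−15%): $462,600 × 0.85 = $393,210.
$393,210 is at or above the $1,000 minimum.

$393,210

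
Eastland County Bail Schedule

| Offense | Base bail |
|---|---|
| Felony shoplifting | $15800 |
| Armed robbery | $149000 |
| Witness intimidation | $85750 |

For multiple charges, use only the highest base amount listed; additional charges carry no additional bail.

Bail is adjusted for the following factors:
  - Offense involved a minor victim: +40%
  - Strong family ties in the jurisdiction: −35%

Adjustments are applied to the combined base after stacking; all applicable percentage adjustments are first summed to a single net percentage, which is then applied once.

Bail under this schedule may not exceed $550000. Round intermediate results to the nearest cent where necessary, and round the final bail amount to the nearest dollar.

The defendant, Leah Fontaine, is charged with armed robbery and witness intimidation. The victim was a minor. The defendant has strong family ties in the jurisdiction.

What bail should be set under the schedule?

$156450

Base amounts from the schedule: armed robbery $149000; witness intimidation $85750.
Stacking rule: use the highest base only. Highest is armed robbery at $149000. Combined base = $149000.
Net percentage adjustment: +40% −35% = +5%. $149000 × 1.05 = $156450.
$156450 is within the $550000 maximum.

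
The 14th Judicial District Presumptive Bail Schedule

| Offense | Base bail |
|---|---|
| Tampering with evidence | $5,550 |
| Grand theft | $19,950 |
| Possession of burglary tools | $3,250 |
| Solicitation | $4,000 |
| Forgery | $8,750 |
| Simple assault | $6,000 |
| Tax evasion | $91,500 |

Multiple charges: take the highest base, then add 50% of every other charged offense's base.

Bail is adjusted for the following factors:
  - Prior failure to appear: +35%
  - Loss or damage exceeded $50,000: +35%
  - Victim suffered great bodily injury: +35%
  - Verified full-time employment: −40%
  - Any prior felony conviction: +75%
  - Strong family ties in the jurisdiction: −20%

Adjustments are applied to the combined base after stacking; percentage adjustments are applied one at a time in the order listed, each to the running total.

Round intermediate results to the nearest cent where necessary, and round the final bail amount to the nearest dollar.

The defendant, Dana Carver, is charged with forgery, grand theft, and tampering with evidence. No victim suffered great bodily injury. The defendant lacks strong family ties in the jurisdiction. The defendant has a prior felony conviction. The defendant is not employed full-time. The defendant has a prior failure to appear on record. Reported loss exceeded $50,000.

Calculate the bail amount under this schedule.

$86,432

Base amounts from the schedule: forgery $8,750; grand theft $19,950; tampering with evidence $5,550.
Stacking rule: highest base plus 50% of each additional charge. Highest is grand theft at $19,950. Additional: $8,750 × 50% = $4,375; $5,550 × 50% = $2,775. Combined base = $19,950 + $7,150 = $27,100.
Prior failure to appear (+35%): $27,100 × 1.35 = $36,585.
Loss or damage exceeded $50,000 (+35%): $36,585 × 1.35 = $49,389.75.
Any prior felony conviction (+75%): $49,389.75 × 1.75 = $86,432.06.
Rounded to the nearest dollar: $86,432.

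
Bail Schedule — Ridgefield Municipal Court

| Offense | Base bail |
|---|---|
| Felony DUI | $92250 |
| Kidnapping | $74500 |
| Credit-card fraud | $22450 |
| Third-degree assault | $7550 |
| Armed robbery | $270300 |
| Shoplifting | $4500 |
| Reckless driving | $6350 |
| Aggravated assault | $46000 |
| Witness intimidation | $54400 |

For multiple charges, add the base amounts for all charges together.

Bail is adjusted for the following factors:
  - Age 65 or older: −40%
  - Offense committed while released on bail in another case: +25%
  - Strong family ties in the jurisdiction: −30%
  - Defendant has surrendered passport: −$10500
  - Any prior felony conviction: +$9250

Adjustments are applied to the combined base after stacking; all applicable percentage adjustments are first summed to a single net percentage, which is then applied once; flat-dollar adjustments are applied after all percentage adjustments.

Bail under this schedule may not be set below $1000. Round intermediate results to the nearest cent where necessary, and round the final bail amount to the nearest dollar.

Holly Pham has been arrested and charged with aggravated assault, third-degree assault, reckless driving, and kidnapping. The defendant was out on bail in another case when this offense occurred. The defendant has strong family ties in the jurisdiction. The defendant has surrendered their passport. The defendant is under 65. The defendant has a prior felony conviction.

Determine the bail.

Base amounts from the schedule: aggravated assault $46000; third-degree assault $7550; reckless driving $6350; kidnapping $74500.
Stacking rule: sum of all bases. $46000 + $7550 + $6350 + $74500 = $134400.
Net percentage adjustment: +25% −30% = −5%. $134400 × 0.95 = $127680.
Defendant has surrendered passport (−$10500 flat): $127680 − $10500 = $117180.
Any prior felony conviction (+$9250 flat): $117180 + $9250 = $126430.
$126430 is at or above the $1000 minimum.

$126430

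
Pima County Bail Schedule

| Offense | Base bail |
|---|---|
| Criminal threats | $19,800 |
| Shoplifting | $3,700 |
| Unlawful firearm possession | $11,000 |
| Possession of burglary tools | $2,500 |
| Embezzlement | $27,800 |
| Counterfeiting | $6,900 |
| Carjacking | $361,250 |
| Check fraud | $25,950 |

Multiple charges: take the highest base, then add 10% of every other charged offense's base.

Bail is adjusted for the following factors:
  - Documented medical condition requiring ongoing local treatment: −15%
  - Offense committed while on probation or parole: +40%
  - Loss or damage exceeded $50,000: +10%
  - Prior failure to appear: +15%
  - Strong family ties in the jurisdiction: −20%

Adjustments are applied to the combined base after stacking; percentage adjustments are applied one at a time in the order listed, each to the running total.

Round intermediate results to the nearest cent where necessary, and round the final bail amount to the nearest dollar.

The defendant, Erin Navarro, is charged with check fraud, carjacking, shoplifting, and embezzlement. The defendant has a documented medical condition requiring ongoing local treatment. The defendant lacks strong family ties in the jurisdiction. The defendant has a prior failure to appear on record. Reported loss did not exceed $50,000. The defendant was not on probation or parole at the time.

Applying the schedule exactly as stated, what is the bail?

$358,738

Base amounts from the schedule: check fraud $25,950; carjacking $361,250; shoplifting $3,700; embezzlement $27,800.
Stacking rule: highest base plus 10% of each additional charge. Highest is carjacking at $361,250. Additional: $25,950 × 10% = $2,595; $3,700 × 10% = $370; $27,800 × 10% = $2,780. Combined base = $361,250 + $5,745 = $366,995.
Documented medical condition requiring ongoing local treatment (−15%): $366,995 × 0.85 = $311,945.75.
Prior failure to appear (+15%): $311,945.75 × 1.15 = $358,737.61.
Rounded to the nearest dollar: $358,738.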